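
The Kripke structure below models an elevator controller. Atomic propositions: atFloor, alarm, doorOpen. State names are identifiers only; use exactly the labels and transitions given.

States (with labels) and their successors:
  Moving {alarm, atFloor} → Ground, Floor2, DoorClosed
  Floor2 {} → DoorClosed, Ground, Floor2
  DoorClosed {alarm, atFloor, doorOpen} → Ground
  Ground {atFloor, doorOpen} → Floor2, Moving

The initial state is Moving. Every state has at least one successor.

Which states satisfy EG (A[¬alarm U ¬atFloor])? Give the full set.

{Floor2}

States satisfying A[¬alarm U ¬atFloor]: {Floor2}.
States satisfying EG (A[¬alarm U ¬atFloor]): {Floor2}.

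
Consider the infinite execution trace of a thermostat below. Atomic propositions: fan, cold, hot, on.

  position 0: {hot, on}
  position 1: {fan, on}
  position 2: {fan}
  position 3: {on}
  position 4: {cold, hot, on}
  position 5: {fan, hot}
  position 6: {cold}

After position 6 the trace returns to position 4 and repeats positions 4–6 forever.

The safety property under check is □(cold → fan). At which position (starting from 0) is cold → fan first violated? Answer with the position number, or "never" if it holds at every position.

4

Check cold → fan at each position in order: 0 ✓, 1 ✓, 2 ✓, 3 ✓.
At position 4 the labels are {cold, hot, on}, so cold → fan is false there. This is the first violation.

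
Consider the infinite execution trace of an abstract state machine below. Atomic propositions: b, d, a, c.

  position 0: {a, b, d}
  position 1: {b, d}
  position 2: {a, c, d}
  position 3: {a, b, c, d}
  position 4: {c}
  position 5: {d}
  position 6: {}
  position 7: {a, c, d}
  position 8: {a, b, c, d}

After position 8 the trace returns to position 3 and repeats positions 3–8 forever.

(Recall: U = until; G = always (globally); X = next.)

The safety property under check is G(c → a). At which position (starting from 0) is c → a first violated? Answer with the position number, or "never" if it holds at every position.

Check c → a at each position in order: 0 ✓, 1 ✓, 2 ✓, 3 ✓.
At position 4 the labels are {c}, so c → a is false there. This is the first violation.

4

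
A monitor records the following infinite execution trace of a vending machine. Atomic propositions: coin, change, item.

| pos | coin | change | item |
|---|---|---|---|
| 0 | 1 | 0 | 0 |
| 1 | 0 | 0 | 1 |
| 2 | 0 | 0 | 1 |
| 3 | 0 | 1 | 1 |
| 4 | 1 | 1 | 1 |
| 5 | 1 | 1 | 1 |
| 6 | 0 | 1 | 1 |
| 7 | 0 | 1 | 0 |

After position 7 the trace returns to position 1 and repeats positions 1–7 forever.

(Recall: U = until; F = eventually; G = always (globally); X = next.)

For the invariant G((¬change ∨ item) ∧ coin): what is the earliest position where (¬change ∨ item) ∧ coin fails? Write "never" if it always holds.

1

Check (¬change ∨ item) ∧ coin at each position in order: 0 ✓.
At position 1 the labels are {item}, so (¬change ∨ item) ∧ coin is false there. This is the first violation.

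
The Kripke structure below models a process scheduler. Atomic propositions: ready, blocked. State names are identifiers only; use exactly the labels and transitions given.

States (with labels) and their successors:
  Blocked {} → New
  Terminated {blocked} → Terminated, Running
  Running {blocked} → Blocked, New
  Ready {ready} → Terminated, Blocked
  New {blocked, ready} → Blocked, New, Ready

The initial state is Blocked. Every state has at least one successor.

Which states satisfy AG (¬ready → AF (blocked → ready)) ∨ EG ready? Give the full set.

States satisfying ¬ready → AF (blocked → ready): {Blocked, Running, Ready, New}.
States satisfying AG (¬ready → AF (blocked → ready)): ∅.
States satisfying ready: {Ready, New}.
States satisfying EG ready: {New}.
States satisfying AG (¬ready → AF (blocked → ready)) ∨ EG ready: {New}.

{New}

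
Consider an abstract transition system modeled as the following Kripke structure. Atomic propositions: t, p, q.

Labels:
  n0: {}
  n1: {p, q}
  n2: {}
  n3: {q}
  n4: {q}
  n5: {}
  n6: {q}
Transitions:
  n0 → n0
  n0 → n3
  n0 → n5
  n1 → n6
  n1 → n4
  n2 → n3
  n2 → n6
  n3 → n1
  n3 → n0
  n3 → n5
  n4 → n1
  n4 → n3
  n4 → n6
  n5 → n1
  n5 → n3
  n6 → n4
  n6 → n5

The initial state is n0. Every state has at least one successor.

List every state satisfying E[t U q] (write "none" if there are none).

States satisfying t: ∅.
States satisfying q: {n1, n3, n4, n6}.
States satisfying E[t U q]: {n1, n3, n4, n6}.

{n1, n3, n4, n6}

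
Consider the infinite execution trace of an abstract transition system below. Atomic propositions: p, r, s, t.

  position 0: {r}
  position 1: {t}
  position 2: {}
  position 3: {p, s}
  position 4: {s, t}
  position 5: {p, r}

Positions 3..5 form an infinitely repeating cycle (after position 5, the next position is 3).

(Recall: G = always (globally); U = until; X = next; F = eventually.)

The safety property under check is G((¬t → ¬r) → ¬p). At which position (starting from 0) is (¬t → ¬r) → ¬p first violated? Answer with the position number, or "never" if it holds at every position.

3

Check (¬t → ¬r) → ¬p at each position in order: 0 ✓, 1 ✓, 2 ✓.
At position 3 the labels are {p, s}, so (¬t → ¬r) → ¬p is false there. This is the first violation.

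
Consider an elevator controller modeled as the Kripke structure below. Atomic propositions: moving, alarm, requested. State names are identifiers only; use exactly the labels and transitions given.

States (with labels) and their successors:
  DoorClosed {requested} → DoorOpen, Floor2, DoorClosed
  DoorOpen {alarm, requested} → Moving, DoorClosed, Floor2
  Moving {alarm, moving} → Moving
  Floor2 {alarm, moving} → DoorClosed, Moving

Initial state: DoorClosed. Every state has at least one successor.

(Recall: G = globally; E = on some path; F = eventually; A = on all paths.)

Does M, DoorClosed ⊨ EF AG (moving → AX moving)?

Satisfied

States satisfying AG (moving → AX moving): {Moving}.
States satisfying EF AG (moving → AX moving): {DoorClosed, DoorOpen, Moving, Floor2}.
Some path from DoorClosed reaches a state where AG (moving → AX moving) holds.
DoorClosed ∈ Sat(EF AG (moving → AX moving)).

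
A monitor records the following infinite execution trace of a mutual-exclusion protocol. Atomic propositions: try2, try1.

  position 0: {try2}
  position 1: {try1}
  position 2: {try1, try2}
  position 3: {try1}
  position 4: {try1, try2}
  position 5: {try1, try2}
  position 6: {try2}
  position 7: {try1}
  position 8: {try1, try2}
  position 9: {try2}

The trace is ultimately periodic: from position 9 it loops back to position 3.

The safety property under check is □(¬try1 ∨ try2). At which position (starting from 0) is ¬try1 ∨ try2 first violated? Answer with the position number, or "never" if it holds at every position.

1

Check ¬try1 ∨ try2 at each position in order: 0 ✓.
At position 1 the labels are {try1}, so ¬try1 ∨ try2 is false there. This is the first violation.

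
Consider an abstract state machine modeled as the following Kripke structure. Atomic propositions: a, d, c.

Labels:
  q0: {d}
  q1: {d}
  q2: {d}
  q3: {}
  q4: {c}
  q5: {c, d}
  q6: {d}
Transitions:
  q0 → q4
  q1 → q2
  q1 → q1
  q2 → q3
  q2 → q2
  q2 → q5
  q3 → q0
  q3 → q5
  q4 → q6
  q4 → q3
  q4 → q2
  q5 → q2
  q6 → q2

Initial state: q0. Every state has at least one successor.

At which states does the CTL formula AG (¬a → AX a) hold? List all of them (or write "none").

none

States satisfying ¬a → AX a: ∅.
States satisfying AG (¬a → AX a): ∅.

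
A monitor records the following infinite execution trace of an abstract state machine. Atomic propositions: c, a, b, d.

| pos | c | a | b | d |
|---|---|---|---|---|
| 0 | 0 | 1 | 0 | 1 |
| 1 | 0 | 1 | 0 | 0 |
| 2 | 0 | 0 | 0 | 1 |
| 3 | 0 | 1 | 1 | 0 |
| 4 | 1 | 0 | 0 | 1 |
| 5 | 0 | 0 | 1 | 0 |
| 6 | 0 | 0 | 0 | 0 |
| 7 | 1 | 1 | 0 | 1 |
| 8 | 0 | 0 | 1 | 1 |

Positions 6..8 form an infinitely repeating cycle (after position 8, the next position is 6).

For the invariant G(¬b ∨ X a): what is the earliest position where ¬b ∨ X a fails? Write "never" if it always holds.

3

Check ¬b ∨ X a at each position in order: 0 ✓, 1 ✓, 2 ✓.
At position 3 the labels are {a, b} and the next position 4 has {c, d}, so ¬b ∨ X a is false there. This is the first violation.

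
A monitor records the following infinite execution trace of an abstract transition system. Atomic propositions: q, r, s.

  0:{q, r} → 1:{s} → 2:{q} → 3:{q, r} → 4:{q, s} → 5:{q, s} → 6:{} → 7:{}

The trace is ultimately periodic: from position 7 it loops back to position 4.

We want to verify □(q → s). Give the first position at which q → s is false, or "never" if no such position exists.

0

At position 0 the labels are {q, r}, so q → s is false there. This is the first violation.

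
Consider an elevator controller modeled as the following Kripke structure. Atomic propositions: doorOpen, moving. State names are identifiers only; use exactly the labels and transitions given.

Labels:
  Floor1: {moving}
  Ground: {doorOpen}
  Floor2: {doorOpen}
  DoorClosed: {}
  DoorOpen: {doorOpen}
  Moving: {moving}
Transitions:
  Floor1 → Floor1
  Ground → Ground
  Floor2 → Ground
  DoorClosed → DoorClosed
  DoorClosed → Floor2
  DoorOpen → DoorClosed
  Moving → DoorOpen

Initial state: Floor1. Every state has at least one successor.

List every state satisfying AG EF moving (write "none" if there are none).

States satisfying EF moving: {Floor1, Moving}.
States satisfying AG EF moving: {Floor1}.

{Floor1}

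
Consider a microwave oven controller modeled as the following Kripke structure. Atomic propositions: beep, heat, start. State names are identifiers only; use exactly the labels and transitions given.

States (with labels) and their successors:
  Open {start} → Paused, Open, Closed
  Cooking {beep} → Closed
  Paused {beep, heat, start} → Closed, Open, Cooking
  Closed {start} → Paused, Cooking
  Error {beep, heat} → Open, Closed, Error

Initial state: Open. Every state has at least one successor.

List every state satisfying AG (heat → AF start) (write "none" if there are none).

States satisfying heat → AF start: {Open, Cooking, Paused, Closed}.
States satisfying AG (heat → AF start): {Open, Cooking, Paused, Closed}.

{Open, Cooking, Paused, Closed}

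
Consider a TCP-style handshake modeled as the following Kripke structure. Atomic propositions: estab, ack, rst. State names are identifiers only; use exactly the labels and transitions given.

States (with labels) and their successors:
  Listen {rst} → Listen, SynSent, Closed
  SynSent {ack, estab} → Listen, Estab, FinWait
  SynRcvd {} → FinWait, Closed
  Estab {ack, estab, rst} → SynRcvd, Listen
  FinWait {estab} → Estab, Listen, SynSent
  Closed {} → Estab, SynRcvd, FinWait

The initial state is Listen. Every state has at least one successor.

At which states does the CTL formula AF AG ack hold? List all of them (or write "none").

none

States satisfying AG ack: ∅.
States satisfying AF AG ack: ∅.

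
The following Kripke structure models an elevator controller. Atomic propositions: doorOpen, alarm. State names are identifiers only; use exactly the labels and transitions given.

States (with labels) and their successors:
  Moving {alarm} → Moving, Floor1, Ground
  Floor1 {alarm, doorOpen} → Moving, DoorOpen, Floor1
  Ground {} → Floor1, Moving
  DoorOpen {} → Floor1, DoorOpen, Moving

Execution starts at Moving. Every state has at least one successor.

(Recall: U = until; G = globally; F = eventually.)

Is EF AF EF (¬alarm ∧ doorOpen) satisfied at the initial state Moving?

States satisfying AF EF (¬alarm ∧ doorOpen): ∅.
States satisfying EF AF EF (¬alarm ∧ doorOpen): ∅.
No suitable path/successor from Moving witnesses the formula.
Moving ∉ Sat(EF AF EF (¬alarm ∧ doorOpen)).

Does not hold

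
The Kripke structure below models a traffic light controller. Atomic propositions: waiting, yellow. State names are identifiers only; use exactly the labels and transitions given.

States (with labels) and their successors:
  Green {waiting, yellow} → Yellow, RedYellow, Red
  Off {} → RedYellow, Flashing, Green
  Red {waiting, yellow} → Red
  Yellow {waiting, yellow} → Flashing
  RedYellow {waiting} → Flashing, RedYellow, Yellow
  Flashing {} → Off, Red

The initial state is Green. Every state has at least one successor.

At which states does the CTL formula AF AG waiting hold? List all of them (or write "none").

States satisfying AG waiting: {Red}.
States satisfying AF AG waiting: {Red}.

{Red}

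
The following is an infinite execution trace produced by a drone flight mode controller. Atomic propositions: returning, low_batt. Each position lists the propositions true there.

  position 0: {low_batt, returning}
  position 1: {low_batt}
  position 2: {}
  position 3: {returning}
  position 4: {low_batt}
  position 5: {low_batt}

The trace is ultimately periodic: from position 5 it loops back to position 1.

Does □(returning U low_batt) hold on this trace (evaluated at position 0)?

No

returning U low_batt must hold at every position from 0 onward. It fails at position 2, so □(returning U low_batt) is false.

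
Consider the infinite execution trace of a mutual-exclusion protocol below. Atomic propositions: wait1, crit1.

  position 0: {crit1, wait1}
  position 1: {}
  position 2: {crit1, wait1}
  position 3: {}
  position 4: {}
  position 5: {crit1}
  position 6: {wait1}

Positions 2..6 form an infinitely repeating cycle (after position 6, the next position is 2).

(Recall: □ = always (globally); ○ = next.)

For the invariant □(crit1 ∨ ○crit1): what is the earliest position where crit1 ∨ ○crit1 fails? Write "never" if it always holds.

Check crit1 ∨ ○crit1 at each position in order: 0 ✓, 1 ✓, 2 ✓.
At position 3 the labels are {} and the next position 4 has {}, so crit1 ∨ ○crit1 is false there. This is the first violation.

3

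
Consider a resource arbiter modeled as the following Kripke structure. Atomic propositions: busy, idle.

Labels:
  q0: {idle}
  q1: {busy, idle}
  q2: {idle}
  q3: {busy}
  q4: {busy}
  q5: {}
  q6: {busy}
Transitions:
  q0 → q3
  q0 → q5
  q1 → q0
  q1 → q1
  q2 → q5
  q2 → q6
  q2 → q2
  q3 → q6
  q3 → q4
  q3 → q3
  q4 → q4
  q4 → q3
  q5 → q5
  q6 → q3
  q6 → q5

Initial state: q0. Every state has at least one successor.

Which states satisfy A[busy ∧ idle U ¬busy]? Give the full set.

States satisfying busy ∧ idle: {q1}.
States satisfying ¬busy: {q0, q2, q5}.
States satisfying A[busy ∧ idle U ¬busy]: {q0, q2, q5}.

{q0, q2, q5}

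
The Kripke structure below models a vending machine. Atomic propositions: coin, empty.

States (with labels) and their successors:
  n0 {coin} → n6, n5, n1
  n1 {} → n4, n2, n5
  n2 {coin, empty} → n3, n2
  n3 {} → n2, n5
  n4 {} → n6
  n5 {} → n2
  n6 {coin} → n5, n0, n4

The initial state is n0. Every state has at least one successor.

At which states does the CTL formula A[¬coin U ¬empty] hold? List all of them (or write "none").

{n0, n1, n3, n4, n5, n6}

States satisfying ¬coin: {n1, n3, n4, n5}.
States satisfying ¬empty: {n0, n1, n3, n4, n5, n6}.
States satisfying A[¬coin U ¬empty]: {n0, n1, n3, n4, n5, n6}.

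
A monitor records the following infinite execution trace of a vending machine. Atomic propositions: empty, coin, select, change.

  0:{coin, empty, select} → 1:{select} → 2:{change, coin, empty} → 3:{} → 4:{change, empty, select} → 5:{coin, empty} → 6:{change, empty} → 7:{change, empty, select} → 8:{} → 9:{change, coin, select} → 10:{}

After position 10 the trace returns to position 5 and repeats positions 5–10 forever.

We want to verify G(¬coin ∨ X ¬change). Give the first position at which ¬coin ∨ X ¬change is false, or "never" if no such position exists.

5

Check ¬coin ∨ X ¬change at each position in order: 0 ✓, 1 ✓, 2 ✓, 3 ✓, 4 ✓.
At position 5 the labels are {coin, empty} and the next position 6 has {change, empty}, so ¬coin ∨ X ¬change is false there. This is the first violation.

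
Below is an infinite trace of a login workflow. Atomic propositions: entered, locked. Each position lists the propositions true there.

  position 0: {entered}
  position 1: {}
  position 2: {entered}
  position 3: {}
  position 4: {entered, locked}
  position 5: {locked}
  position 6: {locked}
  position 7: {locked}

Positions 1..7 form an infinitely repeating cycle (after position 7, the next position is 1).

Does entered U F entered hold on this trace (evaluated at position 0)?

Holds

Walking from position 0: F entered first holds at position 0, and entered holds at every earlier position along the way, so entered U F entered holds.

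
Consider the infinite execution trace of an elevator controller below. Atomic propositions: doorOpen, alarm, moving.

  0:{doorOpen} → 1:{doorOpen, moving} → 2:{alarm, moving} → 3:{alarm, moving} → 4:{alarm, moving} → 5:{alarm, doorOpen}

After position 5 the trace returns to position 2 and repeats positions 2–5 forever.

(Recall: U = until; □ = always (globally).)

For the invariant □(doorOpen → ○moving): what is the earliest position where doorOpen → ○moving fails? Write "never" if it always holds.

doorOpen → ○moving holds at every position 0..5, and those are all the positions the trace ever visits, so the invariant □(doorOpen → ○moving) is never violated.

never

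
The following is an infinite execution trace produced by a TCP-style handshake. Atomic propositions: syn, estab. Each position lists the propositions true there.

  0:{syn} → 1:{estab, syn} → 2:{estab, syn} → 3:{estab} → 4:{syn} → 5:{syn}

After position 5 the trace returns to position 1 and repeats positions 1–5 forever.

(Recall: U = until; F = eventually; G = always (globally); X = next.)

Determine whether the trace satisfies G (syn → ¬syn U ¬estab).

syn → ¬syn U ¬estab must hold at every position from 0 onward. It fails at position 1, so G (syn → ¬syn U ¬estab) is false.
Positions where syn holds: 0, 1, 2, 4, 5.
Check ¬syn U ¬estab at each: 0→ok, 1→fails, 2→fails, 4→ok, 5→ok.

Does not hold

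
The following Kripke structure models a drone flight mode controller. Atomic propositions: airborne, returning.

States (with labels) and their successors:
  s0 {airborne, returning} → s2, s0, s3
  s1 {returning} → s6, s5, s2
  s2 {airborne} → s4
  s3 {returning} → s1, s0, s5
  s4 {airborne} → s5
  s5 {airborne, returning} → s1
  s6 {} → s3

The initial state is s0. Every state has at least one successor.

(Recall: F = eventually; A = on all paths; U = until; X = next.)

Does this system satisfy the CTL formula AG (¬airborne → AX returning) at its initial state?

States satisfying ¬airborne → AX returning: {s0, s2, s3, s4, s5, s6}.
States satisfying AG (¬airborne → AX returning): ∅.
s1 is reachable from s0 and violates ¬airborne → AX returning, so AG fails at s0.
s0 ∉ Sat(AG (¬airborne → AX returning)).

No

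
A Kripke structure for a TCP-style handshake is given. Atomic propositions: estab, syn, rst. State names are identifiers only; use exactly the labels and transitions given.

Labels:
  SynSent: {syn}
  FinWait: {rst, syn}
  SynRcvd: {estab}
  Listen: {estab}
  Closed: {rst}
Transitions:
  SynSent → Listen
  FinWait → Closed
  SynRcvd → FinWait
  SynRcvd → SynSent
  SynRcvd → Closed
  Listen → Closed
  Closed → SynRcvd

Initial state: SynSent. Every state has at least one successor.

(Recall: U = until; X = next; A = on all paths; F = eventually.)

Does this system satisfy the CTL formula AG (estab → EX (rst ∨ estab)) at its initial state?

States satisfying estab → EX (rst ∨ estab): {SynSent, FinWait, SynRcvd, Listen, Closed}.
States satisfying AG (estab → EX (rst ∨ estab)): {SynSent, FinWait, SynRcvd, Listen, Closed}.
Every state reachable from SynSent satisfies estab → EX (rst ∨ estab).
SynSent ∈ Sat(AG (estab → EX (rst ∨ estab))).

Satisfied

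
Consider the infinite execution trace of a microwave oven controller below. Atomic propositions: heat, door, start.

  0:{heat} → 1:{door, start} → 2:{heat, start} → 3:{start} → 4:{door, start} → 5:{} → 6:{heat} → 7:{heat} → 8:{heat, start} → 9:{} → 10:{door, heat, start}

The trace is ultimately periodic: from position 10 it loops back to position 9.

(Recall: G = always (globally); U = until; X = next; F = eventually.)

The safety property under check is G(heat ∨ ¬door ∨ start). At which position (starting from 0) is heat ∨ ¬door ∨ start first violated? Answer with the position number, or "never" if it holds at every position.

never

heat ∨ ¬door ∨ start holds at every position 0..10, and those are all the positions the trace ever visits, so the invariant G(heat ∨ ¬door ∨ start) is never violated.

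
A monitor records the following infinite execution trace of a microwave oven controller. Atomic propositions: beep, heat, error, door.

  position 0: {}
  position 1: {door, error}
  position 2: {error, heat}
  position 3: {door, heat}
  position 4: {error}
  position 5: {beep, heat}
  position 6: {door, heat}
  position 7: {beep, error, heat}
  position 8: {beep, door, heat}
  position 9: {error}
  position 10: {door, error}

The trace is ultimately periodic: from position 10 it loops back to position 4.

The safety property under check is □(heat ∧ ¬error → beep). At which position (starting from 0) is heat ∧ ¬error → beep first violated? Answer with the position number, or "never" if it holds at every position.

3

Check heat ∧ ¬error → beep at each position in order: 0 ✓, 1 ✓, 2 ✓.
At position 3 the labels are {door, heat}, so heat ∧ ¬error → beep is false there. This is the first violation.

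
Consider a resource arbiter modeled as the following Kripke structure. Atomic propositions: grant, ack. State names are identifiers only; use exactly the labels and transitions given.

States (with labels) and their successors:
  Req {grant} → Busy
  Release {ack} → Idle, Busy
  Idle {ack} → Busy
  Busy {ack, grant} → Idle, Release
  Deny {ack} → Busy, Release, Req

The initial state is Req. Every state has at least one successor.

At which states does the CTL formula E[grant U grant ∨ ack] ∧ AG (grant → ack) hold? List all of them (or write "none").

{Release, Idle, Busy}

States satisfying grant: {Req, Busy}.
States satisfying grant ∨ ack: {Req, Release, Idle, Busy, Deny}.
States satisfying E[grant U grant ∨ ack]: {Req, Release, Idle, Busy, Deny}.
States satisfying grant → ack: {Release, Idle, Busy, Deny}.
States satisfying AG (grant → ack): {Release, Idle, Busy}.
States satisfying E[grant U grant ∨ ack] ∧ AG (grant → ack): {Release, Idle, Busy}.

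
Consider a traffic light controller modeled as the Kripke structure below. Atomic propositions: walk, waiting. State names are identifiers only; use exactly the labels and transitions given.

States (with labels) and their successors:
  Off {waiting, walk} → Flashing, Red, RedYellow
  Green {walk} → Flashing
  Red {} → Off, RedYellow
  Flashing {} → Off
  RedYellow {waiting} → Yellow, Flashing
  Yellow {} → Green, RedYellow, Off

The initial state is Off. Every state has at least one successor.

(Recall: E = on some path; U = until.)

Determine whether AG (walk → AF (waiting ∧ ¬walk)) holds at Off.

States satisfying walk → AF (waiting ∧ ¬walk): {Red, Flashing, RedYellow, Yellow}.
States satisfying AG (walk → AF (waiting ∧ ¬walk)): ∅.
Green is reachable from Off and violates walk → AF (waiting ∧ ¬walk), so AG fails at Off.
Off ∉ Sat(AG (walk → AF (waiting ∧ ¬walk))).

Violated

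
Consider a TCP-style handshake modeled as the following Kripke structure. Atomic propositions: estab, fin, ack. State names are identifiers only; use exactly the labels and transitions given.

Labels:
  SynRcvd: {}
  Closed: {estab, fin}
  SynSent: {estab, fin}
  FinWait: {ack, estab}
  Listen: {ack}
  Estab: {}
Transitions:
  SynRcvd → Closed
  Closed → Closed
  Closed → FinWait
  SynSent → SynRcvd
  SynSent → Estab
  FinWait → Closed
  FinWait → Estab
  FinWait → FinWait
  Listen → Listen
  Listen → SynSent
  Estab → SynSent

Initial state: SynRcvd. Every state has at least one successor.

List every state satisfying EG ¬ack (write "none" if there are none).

{SynRcvd, Closed, SynSent, Estab}

States satisfying ¬ack: {SynRcvd, Closed, SynSent, Estab}.
States satisfying EG ¬ack: {SynRcvd, Closed, SynSent, Estab}.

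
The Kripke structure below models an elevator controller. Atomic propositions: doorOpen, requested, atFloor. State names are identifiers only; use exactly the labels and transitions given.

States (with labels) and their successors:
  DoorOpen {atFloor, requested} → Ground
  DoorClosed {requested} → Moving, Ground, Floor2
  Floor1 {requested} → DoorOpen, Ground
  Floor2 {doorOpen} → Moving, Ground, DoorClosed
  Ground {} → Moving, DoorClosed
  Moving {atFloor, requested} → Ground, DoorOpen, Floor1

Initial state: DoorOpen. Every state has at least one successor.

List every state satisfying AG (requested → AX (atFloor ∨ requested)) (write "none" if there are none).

States satisfying requested → AX (atFloor ∨ requested): {Floor2, Ground}.
States satisfying AG (requested → AX (atFloor ∨ requested)): ∅.

none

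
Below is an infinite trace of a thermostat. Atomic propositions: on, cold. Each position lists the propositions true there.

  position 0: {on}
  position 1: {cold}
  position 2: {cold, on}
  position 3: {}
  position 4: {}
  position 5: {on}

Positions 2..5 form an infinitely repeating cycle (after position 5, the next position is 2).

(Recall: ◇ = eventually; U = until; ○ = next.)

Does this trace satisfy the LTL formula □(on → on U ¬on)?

Holds

on → on U ¬on holds at every position 0..5, and those are all positions ever visited, so □(on → on U ¬on) holds.
Positions where on holds: 0, 2, 5.
Check on U ¬on at each: 0→ok, 2→ok, 5→ok.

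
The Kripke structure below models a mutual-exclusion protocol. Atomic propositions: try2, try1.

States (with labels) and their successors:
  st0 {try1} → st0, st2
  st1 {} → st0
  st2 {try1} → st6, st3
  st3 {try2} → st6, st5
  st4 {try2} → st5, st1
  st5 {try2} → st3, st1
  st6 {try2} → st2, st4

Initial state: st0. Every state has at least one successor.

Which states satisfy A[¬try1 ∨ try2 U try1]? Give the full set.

{st0, st1, st2}

States satisfying ¬try1 ∨ try2: {st1, st3, st4, st5, st6}.
States satisfying try1: {st0, st2}.
States satisfying A[¬try1 ∨ try2 U try1]: {st0, st1, st2}.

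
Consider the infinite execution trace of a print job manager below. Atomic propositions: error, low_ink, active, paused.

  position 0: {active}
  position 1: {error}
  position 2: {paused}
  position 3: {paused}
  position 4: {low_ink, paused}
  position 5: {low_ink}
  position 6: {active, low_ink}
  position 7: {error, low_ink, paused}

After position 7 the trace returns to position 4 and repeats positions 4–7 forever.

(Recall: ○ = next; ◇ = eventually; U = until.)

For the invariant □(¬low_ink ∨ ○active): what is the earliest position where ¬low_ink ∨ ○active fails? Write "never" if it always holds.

Check ¬low_ink ∨ ○active at each position in order: 0 ✓, 1 ✓, 2 ✓, 3 ✓.
At position 4 the labels are {low_ink, paused} and the next position 5 has {low_ink}, so ¬low_ink ∨ ○active is false there. This is the first violation.

4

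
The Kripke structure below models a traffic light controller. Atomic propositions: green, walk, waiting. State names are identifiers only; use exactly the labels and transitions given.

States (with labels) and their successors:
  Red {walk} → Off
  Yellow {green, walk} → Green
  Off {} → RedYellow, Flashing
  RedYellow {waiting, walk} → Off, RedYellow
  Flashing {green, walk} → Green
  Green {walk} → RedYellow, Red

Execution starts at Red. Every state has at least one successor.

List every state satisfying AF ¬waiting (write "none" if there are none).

States satisfying ¬waiting: {Red, Yellow, Off, Flashing, Green}.
States satisfying AF ¬waiting: {Red, Yellow, Off, Flashing, Green}.

{Red, Yellow, Off, Flashing, Green}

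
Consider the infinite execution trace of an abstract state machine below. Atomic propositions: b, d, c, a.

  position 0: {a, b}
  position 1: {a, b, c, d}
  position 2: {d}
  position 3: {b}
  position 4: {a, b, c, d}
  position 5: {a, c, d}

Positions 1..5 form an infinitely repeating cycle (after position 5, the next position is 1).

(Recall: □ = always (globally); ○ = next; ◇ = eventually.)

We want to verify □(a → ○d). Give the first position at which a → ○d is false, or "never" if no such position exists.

never

a → ○d holds at every position 0..5, and those are all the positions the trace ever visits, so the invariant □(a → ○d) is never violated.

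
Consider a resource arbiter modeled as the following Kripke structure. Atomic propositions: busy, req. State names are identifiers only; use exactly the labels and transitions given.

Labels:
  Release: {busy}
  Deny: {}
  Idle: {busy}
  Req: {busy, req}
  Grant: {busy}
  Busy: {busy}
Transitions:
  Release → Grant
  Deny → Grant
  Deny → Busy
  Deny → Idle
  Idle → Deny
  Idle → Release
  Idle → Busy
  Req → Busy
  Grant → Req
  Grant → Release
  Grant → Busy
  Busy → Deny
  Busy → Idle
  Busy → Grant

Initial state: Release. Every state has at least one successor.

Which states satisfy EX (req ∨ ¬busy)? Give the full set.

States satisfying req ∨ ¬busy: {Deny, Req}.
States satisfying EX (req ∨ ¬busy): {Idle, Grant, Busy}.

{Idle, Grant, Busy}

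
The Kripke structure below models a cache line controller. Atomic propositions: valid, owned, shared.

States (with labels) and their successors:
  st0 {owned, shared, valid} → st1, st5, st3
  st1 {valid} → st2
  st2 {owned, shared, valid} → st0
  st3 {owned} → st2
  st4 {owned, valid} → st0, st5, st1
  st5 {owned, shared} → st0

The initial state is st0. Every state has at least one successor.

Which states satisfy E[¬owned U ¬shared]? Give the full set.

States satisfying ¬owned: {st1}.
States satisfying ¬shared: {st1, st3, st4}.
States satisfying E[¬owned U ¬shared]: {st1, st3, st4}.

{st1, st3, st4}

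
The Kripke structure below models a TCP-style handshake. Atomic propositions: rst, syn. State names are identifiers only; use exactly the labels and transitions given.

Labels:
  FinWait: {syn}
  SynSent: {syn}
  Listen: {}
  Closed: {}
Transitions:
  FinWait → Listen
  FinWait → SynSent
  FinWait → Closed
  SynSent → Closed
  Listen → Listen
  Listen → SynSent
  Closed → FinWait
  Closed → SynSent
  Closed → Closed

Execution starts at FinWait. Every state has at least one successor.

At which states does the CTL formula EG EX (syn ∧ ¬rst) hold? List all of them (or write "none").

{FinWait, Listen, Closed}

States satisfying EX (syn ∧ ¬rst): {FinWait, Listen, Closed}.
States satisfying EG EX (syn ∧ ¬rst): {FinWait, Listen, Closed}.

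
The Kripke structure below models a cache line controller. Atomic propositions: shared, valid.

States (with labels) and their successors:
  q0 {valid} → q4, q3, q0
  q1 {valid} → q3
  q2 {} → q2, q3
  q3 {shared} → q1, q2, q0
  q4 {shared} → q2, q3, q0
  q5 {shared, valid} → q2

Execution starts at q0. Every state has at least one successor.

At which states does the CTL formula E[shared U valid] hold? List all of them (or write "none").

States satisfying shared: {q3, q4, q5}.
States satisfying valid: {q0, q1, q5}.
States satisfying E[shared U valid]: {q0, q1, q3, q4, q5}.

{q0, q1, q3, q4, q5}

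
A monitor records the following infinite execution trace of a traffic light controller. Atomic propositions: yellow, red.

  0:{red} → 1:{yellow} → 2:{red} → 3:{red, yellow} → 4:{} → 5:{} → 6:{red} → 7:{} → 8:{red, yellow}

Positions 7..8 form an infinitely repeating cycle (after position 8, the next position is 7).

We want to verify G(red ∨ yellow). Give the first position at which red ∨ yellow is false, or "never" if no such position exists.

Check red ∨ yellow at each position in order: 0 ✓, 1 ✓, 2 ✓, 3 ✓.
At position 4 the labels are {}, so red ∨ yellow is false there. This is the first violation.

4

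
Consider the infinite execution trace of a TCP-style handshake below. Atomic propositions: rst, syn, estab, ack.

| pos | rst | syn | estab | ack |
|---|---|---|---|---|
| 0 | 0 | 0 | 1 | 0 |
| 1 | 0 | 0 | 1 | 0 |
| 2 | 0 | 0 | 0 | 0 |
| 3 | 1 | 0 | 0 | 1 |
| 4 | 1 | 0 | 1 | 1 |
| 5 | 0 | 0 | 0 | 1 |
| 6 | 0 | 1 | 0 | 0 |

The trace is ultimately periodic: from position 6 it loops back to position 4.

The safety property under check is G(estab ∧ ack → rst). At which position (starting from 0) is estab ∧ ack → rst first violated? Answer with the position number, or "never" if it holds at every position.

estab ∧ ack → rst holds at every position 0..6, and those are all the positions the trace ever visits, so the invariant G(estab ∧ ack → rst) is never violated.

never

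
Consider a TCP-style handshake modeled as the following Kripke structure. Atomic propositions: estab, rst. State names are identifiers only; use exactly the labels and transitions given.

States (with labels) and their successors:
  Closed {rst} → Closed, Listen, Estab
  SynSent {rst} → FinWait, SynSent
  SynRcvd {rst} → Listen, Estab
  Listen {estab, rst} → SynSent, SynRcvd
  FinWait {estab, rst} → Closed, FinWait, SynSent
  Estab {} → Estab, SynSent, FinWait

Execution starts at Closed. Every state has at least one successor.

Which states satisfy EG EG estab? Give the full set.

{FinWait}

States satisfying EG estab: {FinWait}.
States satisfying EG EG estab: {FinWait}.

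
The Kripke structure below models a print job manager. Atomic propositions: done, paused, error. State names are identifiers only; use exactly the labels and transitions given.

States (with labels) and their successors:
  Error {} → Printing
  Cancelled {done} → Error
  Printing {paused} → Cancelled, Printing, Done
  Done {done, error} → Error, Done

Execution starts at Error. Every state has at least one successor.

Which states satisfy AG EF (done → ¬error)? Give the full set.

States satisfying EF (done → ¬error): {Error, Cancelled, Printing, Done}.
States satisfying AG EF (done → ¬error): {Error, Cancelled, Printing, Done}.

{Error, Cancelled, Printing, Done}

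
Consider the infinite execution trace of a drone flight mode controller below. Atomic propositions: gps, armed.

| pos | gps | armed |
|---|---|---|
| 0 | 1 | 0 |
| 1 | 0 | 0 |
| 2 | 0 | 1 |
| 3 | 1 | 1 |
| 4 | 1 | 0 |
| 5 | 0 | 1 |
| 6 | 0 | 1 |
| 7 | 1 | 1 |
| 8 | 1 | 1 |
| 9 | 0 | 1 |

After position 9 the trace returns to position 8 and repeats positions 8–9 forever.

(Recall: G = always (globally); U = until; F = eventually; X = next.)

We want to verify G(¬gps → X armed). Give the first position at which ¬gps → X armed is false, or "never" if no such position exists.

never

¬gps → X armed holds at every position 0..9, and those are all the positions the trace ever visits, so the invariant G(¬gps → X armed) is never violated.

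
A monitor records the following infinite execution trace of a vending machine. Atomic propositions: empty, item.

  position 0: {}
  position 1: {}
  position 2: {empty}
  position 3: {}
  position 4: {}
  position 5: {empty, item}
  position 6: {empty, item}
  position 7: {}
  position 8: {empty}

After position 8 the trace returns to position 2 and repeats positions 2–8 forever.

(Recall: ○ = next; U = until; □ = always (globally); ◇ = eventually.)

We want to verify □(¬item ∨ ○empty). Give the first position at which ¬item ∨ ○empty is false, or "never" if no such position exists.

6

Check ¬item ∨ ○empty at each position in order: 0 ✓, 1 ✓, 2 ✓, 3 ✓, 4 ✓, 5 ✓.
At position 6 the labels are {empty, item} and the next position 7 has {}, so ¬item ∨ ○empty is false there. This is the first violation.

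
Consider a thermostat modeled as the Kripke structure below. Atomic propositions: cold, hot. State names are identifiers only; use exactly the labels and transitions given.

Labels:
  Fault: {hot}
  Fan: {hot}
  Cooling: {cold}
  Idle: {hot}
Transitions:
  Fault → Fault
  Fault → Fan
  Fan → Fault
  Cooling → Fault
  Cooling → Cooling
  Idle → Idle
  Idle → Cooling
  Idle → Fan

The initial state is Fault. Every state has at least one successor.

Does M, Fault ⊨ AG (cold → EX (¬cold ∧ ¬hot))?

States satisfying cold → EX (¬cold ∧ ¬hot): {Fault, Fan, Idle}.
States satisfying AG (cold → EX (¬cold ∧ ¬hot)): {Fault, Fan}.
Every state reachable from Fault satisfies cold → EX (¬cold ∧ ¬hot).
Fault ∈ Sat(AG (cold → EX (¬cold ∧ ¬hot))).

Yes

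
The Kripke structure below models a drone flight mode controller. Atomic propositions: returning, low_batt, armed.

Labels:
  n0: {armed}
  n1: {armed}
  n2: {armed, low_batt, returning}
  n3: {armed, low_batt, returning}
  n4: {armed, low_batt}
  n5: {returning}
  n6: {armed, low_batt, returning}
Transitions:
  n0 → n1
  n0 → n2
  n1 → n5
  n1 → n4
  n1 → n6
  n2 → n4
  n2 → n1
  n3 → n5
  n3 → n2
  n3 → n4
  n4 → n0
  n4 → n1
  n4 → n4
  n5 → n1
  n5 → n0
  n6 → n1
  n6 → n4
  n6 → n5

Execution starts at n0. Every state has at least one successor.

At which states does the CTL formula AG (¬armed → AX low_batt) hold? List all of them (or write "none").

States satisfying ¬armed → AX low_batt: {n0, n1, n2, n3, n4, n6}.
States satisfying AG (¬armed → AX low_batt): ∅.

none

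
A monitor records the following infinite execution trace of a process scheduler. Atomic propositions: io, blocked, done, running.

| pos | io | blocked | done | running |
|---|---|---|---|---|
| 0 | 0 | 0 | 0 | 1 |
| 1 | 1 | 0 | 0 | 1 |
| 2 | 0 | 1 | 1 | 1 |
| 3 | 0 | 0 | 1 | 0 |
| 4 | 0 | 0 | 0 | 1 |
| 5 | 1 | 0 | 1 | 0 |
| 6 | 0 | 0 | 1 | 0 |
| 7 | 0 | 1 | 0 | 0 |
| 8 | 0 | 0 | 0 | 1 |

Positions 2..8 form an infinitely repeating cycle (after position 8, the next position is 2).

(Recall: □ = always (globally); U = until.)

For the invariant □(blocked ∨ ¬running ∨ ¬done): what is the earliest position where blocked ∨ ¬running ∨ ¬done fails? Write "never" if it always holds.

blocked ∨ ¬running ∨ ¬done holds at every position 0..8, and those are all the positions the trace ever visits, so the invariant □(blocked ∨ ¬running ∨ ¬done) is never violated.

never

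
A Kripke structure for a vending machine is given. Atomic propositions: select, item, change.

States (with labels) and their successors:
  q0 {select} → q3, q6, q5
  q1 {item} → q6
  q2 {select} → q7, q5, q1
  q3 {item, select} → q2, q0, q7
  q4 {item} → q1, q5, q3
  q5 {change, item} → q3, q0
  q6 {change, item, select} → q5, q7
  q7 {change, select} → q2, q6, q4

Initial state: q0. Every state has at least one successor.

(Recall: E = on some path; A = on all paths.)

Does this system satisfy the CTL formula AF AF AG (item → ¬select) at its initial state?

Violated

States satisfying AF AG (item → ¬select): ∅.
States satisfying AF AF AG (item → ¬select): ∅.
There is a path from q0 along which AF AG (item → ¬select) never holds.
q0 ∉ Sat(AF AF AG (item → ¬select)).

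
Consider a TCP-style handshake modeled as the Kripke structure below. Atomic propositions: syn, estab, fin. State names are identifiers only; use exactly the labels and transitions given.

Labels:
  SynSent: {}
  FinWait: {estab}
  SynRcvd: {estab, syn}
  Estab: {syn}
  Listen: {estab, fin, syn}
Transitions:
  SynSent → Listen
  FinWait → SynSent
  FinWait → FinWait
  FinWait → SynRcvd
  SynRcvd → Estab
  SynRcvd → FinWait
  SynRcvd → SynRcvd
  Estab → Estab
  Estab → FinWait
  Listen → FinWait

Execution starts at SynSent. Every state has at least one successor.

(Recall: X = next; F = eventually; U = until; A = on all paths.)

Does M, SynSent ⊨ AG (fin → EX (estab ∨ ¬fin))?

States satisfying fin → EX (estab ∨ ¬fin): {SynSent, FinWait, SynRcvd, Estab, Listen}.
States satisfying AG (fin → EX (estab ∨ ¬fin)): {SynSent, FinWait, SynRcvd, Estab, Listen}.
Every state reachable from SynSent satisfies fin → EX (estab ∨ ¬fin).
SynSent ∈ Sat(AG (fin → EX (estab ∨ ¬fin))).

Yes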